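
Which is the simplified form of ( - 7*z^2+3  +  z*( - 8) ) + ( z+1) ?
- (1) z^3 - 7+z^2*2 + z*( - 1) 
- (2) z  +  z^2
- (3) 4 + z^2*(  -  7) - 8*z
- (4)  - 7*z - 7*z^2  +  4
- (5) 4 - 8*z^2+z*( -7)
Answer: 4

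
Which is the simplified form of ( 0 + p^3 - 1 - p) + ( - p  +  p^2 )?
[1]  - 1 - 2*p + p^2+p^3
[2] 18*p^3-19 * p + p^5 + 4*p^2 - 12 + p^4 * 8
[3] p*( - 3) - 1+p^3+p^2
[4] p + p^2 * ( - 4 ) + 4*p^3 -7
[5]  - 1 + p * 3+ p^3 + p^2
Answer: 1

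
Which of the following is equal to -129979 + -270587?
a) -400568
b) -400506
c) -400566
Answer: c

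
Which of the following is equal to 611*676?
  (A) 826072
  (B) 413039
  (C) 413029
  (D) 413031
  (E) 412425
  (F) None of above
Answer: F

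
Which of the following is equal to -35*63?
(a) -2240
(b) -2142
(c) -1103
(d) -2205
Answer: d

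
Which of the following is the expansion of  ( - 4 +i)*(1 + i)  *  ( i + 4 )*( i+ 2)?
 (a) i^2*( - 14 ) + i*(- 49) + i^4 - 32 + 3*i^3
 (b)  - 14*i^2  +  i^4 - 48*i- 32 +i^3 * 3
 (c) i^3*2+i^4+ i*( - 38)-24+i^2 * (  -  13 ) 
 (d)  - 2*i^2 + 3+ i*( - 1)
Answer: b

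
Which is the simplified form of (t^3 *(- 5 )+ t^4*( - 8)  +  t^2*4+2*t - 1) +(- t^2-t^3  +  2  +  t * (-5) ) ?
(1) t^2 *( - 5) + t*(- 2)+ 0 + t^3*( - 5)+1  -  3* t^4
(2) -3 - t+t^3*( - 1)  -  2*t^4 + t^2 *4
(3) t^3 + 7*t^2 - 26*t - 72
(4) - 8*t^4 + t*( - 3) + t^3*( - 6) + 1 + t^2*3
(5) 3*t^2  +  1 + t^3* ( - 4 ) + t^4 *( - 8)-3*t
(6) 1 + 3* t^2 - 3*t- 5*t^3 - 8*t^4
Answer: 4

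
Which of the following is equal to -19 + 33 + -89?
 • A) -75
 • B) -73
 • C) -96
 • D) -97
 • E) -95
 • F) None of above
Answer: A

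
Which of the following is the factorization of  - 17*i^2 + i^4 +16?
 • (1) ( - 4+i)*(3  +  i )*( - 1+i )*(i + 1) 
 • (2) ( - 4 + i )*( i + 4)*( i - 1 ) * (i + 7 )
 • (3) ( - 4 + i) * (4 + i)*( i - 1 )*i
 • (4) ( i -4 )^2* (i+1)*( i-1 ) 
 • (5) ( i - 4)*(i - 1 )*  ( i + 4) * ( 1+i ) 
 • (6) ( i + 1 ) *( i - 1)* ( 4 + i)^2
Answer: 5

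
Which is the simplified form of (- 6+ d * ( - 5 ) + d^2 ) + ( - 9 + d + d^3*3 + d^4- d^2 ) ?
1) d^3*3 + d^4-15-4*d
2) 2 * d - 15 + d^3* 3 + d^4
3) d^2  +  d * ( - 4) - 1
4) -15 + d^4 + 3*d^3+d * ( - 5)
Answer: 1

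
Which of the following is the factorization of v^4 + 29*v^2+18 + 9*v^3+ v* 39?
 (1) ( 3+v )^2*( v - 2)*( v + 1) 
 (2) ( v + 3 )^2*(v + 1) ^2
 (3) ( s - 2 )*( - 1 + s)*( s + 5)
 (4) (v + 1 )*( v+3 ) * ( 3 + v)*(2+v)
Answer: 4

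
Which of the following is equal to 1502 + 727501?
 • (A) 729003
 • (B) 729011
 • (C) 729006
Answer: A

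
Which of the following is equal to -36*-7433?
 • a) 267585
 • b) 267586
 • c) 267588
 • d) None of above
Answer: c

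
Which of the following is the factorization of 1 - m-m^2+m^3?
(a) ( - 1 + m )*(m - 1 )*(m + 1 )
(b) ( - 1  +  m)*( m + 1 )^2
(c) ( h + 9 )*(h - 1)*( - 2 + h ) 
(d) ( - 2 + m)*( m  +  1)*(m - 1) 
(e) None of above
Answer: a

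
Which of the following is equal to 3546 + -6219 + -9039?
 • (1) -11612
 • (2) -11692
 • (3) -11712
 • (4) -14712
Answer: 3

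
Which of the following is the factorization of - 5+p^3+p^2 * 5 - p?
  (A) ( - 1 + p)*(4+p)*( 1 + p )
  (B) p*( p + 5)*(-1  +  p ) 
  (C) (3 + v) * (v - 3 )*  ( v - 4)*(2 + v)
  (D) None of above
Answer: D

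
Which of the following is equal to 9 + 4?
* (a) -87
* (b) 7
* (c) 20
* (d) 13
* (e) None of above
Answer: d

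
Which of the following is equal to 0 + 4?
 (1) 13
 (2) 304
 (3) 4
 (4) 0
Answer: 3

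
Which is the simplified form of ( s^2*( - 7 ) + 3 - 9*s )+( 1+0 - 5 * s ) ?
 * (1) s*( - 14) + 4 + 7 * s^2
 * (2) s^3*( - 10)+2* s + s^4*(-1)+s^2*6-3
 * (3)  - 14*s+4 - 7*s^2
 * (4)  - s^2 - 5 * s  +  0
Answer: 3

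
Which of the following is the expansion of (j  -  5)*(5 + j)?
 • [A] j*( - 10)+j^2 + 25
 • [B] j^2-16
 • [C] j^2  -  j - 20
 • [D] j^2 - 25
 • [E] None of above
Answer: D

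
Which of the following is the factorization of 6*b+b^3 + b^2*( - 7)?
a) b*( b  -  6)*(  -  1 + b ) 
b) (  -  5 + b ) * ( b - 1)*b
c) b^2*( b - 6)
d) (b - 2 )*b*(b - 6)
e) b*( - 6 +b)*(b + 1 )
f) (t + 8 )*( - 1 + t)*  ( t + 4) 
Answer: a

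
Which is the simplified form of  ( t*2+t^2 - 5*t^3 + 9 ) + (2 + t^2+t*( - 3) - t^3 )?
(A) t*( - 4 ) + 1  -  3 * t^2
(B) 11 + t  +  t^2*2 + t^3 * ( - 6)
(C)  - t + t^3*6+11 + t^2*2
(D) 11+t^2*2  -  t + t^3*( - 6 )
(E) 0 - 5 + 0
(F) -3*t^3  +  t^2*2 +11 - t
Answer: D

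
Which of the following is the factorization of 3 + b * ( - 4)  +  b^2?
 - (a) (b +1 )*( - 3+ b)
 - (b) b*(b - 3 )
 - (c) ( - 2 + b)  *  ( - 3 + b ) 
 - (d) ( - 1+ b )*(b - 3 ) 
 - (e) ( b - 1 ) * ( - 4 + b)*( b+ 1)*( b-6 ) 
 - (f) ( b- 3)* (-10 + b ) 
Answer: d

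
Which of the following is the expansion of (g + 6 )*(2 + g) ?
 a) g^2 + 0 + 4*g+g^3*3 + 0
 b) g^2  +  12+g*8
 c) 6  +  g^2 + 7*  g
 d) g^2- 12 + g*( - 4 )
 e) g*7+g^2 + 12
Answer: b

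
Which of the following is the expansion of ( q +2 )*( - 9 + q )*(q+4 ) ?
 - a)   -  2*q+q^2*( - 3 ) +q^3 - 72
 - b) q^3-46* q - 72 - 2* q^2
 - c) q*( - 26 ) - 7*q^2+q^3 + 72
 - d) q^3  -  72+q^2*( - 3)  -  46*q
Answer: d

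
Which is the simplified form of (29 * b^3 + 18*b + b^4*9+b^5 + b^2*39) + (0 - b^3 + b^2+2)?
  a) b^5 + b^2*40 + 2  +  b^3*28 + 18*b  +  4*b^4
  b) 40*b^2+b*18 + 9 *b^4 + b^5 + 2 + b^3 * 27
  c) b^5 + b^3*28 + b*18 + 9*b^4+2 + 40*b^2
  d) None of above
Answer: c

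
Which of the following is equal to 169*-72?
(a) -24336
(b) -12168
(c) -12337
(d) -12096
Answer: b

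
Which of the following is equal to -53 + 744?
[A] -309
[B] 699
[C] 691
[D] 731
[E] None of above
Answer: C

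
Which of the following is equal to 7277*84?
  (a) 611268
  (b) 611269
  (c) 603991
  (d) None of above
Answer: a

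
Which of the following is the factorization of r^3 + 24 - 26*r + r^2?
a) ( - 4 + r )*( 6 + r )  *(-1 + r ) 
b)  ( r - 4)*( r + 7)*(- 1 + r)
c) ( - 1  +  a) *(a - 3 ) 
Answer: a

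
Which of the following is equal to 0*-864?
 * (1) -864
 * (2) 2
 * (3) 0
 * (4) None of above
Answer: 3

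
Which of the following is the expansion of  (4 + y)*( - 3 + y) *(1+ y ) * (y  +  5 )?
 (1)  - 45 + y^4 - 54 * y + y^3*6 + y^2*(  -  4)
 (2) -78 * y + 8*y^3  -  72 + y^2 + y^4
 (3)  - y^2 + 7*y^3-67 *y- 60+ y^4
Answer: 3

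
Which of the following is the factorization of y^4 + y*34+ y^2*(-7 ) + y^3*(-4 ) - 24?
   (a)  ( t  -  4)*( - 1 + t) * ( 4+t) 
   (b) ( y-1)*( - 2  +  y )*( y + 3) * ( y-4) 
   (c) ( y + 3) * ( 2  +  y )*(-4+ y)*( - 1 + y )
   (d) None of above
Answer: b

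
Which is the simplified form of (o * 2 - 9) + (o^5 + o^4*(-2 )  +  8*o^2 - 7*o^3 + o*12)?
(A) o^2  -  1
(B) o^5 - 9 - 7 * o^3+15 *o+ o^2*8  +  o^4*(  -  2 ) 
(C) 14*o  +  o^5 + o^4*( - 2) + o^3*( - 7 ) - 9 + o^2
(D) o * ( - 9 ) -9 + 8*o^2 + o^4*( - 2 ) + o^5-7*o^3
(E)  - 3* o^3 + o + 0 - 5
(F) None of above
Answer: F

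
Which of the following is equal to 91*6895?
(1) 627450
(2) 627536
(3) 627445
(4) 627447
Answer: 3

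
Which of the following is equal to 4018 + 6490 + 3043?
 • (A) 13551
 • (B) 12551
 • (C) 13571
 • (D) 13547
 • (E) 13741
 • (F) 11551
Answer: A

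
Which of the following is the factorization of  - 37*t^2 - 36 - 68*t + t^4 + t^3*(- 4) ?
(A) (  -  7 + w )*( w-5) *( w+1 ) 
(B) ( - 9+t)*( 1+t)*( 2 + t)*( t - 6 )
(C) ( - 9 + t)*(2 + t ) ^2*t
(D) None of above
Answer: D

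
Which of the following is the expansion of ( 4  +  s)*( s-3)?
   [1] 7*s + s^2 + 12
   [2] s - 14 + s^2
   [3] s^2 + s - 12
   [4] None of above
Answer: 3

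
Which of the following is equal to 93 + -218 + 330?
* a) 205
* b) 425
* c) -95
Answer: a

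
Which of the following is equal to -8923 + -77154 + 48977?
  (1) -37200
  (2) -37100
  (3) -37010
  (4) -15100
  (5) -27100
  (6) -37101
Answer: 2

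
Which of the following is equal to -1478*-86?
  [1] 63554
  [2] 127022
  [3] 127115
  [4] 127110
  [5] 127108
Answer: 5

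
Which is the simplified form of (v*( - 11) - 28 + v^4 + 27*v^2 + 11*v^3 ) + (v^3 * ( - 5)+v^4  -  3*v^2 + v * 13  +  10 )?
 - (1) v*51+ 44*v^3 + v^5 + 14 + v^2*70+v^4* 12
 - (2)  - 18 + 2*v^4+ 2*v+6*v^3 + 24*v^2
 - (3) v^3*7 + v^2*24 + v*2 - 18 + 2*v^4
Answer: 2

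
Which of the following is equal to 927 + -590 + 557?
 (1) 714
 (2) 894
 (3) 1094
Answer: 2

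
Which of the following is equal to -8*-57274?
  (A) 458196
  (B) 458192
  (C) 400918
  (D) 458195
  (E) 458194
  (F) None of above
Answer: B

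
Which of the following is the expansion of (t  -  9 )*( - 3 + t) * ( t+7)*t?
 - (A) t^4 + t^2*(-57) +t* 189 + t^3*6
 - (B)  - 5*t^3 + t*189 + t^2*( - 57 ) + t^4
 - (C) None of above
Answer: B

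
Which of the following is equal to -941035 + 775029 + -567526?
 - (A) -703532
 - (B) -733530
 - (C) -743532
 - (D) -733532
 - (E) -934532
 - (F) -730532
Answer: D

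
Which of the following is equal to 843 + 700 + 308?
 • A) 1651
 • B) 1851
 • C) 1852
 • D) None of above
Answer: B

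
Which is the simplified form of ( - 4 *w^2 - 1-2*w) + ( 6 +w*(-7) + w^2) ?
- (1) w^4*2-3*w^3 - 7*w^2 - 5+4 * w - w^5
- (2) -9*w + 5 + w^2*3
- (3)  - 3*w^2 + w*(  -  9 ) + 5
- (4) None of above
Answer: 3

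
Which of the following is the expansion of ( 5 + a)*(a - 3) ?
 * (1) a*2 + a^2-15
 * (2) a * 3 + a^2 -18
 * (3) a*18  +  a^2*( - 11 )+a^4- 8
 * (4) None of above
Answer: 1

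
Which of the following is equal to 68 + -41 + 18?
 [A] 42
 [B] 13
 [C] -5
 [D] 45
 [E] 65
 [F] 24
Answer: D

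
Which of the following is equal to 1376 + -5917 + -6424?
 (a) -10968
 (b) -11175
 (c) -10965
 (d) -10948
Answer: c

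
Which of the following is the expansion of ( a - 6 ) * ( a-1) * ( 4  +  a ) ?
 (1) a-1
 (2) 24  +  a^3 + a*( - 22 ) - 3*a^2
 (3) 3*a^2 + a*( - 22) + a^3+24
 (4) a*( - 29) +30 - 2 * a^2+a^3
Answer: 2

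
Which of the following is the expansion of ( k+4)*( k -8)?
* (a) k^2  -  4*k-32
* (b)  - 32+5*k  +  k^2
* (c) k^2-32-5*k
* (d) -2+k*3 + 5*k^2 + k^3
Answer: a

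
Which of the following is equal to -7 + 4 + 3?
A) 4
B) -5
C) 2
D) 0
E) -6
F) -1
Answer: D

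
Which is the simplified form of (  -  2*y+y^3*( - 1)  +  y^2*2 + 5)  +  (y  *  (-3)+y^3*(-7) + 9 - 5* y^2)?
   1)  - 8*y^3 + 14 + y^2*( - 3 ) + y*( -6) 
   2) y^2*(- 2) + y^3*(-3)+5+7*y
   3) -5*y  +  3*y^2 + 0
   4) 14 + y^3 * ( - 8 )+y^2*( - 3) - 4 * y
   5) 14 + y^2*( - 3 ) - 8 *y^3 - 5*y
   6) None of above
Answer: 5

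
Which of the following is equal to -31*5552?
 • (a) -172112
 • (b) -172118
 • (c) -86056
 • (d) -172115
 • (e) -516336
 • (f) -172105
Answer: a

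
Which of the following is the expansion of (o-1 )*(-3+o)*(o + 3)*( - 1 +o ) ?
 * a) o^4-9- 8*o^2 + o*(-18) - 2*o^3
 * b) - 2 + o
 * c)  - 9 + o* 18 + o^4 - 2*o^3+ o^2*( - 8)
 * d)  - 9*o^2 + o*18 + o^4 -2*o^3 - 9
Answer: c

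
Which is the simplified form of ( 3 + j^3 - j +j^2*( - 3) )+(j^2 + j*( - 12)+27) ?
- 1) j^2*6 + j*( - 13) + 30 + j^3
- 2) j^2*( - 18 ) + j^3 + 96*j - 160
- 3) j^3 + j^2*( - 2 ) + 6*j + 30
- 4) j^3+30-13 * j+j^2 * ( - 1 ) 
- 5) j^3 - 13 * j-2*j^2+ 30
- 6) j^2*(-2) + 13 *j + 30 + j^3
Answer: 5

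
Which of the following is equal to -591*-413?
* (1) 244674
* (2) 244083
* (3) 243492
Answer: 2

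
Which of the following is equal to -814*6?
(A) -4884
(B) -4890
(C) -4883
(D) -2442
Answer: A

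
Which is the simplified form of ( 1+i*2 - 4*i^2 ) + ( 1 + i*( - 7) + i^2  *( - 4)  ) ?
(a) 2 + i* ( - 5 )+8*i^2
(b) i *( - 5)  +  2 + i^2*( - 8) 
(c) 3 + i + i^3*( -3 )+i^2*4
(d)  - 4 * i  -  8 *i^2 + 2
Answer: b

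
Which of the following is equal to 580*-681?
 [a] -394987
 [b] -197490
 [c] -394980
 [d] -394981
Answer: c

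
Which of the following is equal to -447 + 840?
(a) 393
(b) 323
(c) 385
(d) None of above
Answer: a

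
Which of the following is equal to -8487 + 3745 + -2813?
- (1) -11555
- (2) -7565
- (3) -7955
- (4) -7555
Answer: 4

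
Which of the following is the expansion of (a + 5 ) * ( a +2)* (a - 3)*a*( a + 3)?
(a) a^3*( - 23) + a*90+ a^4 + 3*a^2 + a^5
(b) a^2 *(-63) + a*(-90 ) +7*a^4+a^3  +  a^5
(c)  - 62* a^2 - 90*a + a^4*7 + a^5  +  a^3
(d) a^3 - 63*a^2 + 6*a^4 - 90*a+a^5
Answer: b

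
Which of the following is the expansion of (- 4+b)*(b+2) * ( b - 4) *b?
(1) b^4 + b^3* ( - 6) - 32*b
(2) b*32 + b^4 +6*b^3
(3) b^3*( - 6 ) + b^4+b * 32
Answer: 3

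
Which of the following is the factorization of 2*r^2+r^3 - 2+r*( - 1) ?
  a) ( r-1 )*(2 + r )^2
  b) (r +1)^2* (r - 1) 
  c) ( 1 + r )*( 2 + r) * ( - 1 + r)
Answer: c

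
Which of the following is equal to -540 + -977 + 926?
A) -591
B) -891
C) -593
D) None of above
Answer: A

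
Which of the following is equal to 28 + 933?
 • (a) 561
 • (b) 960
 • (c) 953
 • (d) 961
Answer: d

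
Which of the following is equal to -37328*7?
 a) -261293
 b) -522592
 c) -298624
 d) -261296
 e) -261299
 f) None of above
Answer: d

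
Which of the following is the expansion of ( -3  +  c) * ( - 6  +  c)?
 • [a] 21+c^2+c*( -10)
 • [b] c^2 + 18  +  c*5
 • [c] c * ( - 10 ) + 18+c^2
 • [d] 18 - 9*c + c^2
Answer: d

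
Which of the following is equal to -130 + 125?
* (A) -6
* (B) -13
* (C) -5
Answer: C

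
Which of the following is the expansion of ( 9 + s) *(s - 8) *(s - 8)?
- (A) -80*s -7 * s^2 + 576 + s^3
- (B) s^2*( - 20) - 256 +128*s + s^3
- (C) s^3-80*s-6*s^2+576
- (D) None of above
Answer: A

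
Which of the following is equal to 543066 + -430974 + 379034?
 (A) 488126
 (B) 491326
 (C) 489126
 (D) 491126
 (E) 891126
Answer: D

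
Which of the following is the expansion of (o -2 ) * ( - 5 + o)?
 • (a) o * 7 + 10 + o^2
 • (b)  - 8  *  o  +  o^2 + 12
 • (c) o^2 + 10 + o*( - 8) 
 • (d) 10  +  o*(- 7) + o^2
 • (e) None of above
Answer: d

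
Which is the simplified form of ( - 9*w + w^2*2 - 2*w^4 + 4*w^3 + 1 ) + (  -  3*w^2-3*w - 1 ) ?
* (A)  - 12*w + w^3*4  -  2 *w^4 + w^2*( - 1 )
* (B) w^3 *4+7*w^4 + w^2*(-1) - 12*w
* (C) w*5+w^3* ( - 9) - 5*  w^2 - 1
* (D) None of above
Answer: A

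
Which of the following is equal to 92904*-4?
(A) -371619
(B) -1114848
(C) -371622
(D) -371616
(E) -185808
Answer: D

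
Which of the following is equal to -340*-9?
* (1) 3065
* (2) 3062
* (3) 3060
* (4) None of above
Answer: 3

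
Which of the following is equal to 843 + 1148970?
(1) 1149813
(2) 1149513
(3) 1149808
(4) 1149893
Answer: 1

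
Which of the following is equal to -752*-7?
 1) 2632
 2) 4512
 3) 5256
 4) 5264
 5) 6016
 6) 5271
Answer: 4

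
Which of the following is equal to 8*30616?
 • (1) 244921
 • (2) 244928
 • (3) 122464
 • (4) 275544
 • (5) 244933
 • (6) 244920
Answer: 2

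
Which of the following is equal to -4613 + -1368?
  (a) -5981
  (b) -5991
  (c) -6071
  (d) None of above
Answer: a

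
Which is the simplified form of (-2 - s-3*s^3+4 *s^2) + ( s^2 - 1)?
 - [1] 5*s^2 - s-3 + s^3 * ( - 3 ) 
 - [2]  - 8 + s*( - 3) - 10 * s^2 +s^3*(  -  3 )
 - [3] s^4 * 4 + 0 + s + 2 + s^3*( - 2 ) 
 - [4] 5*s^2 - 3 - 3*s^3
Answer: 1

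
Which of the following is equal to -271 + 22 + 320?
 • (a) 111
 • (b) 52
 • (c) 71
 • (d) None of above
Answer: c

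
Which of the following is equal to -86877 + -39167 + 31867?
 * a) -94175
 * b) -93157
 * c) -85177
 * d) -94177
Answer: d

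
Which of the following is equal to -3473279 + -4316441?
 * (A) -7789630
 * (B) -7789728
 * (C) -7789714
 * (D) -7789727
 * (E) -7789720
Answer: E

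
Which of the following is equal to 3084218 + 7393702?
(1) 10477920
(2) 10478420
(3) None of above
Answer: 1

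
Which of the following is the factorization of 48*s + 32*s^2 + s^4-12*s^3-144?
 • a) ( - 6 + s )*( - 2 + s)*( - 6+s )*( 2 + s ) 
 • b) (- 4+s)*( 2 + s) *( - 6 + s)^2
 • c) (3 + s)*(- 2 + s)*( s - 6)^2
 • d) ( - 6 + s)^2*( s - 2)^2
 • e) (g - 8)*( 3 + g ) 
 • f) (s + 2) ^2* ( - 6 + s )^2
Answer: a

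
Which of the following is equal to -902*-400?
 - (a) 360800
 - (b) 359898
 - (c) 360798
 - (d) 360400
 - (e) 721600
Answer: a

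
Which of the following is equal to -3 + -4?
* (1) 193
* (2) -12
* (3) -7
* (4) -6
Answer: 3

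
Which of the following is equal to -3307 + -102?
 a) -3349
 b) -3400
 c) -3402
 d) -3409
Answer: d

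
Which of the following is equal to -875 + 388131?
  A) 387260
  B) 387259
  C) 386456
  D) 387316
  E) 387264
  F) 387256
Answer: F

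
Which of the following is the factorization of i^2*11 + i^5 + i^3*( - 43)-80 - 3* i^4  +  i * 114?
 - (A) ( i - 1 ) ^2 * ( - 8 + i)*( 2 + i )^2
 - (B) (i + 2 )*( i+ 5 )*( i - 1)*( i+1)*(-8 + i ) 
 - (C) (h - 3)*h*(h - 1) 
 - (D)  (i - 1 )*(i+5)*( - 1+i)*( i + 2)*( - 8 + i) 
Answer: D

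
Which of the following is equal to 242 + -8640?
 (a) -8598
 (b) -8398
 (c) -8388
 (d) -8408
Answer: b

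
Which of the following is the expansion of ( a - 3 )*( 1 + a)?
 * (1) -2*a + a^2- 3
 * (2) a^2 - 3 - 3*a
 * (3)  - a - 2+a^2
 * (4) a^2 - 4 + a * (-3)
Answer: 1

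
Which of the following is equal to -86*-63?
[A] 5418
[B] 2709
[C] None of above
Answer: A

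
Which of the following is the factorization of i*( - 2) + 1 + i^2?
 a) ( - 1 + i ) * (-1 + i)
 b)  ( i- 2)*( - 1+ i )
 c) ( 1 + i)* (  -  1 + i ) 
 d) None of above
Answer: a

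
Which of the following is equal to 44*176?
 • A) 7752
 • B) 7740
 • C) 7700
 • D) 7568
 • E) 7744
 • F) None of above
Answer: E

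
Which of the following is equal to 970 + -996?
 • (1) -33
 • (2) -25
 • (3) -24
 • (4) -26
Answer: 4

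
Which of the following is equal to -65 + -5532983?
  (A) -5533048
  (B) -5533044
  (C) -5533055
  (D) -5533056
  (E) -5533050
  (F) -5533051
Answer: A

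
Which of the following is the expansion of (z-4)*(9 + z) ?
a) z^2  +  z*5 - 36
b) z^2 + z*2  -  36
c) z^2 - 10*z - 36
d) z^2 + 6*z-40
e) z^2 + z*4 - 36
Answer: a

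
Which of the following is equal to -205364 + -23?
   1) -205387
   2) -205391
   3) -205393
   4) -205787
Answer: 1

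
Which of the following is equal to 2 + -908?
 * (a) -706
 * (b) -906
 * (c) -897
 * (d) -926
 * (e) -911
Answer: b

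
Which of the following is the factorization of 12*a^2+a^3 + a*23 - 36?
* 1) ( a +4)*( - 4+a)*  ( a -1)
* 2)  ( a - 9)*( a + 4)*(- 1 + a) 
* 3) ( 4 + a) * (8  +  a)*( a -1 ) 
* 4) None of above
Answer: 4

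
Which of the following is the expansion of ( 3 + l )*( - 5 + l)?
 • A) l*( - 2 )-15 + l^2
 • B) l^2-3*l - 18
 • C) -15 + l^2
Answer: A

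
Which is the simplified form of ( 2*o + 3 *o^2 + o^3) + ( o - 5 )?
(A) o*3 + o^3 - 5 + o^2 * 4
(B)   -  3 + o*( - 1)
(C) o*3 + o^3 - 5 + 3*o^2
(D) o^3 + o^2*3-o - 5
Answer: C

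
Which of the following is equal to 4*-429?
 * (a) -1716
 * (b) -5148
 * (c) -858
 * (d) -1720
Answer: a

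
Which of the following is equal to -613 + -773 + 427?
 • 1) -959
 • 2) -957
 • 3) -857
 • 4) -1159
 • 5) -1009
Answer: 1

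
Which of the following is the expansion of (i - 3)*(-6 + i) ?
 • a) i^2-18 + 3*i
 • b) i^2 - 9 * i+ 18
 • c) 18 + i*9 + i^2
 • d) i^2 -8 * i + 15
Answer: b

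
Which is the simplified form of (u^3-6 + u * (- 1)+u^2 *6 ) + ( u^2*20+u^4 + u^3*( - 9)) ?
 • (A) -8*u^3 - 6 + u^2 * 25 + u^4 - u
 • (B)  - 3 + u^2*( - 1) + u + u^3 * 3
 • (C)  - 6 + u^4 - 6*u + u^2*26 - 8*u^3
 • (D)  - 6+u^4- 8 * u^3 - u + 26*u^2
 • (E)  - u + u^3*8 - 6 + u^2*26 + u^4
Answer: D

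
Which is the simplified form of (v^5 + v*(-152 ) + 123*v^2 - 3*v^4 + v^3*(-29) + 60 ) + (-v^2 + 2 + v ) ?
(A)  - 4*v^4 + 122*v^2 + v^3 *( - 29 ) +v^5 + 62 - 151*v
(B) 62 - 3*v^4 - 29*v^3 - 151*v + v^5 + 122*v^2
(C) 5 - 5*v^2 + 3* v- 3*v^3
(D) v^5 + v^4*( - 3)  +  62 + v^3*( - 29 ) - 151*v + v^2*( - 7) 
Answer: B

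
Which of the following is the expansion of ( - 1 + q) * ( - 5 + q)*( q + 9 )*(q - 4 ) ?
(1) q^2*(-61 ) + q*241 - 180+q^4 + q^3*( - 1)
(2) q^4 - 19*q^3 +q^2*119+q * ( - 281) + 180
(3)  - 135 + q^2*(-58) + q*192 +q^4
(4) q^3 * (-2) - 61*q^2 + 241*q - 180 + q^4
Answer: 1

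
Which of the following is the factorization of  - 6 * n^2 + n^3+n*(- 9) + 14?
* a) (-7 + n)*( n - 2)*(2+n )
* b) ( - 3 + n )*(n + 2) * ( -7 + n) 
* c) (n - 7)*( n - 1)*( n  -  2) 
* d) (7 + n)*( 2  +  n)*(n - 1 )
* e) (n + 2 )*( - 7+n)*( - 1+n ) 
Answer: e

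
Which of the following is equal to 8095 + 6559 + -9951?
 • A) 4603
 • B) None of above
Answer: B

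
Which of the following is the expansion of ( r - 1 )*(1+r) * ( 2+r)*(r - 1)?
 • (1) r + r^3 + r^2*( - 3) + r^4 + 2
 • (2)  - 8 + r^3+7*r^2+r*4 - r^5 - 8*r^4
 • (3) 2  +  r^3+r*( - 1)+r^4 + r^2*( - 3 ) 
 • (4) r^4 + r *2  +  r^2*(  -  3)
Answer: 3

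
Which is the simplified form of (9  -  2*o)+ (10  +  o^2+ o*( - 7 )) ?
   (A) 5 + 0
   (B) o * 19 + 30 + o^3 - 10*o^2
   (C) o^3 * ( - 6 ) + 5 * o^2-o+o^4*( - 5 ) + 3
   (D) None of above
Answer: D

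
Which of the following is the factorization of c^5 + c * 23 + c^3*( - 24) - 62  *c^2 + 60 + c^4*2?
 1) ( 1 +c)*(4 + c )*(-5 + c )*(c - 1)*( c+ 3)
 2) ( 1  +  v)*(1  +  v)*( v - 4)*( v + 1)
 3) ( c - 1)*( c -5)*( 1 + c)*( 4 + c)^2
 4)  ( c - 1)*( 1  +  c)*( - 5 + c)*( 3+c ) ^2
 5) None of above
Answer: 1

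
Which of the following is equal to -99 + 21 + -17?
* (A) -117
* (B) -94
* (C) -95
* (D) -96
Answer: C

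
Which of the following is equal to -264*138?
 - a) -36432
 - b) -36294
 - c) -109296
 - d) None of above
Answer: a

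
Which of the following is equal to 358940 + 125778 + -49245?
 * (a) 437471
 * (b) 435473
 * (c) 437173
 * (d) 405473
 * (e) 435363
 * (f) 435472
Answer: b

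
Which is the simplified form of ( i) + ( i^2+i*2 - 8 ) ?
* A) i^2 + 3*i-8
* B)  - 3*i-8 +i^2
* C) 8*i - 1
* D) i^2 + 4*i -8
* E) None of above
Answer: A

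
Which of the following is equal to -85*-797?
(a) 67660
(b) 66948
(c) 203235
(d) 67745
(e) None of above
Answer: d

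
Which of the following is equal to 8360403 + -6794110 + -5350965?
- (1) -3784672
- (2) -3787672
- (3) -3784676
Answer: 1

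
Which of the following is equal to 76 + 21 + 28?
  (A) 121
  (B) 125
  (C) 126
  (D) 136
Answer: B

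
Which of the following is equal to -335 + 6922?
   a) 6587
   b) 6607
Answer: a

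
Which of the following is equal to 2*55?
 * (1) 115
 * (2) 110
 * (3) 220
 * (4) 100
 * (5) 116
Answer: 2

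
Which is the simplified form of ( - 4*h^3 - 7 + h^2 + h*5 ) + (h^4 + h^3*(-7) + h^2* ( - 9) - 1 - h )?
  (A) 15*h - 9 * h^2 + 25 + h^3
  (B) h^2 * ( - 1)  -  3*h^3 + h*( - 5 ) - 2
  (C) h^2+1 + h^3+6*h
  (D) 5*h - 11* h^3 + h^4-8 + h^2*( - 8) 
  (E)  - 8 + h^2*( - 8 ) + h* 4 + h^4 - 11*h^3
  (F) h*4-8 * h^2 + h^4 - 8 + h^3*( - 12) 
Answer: E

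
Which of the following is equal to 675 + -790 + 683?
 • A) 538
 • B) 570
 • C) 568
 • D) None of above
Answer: C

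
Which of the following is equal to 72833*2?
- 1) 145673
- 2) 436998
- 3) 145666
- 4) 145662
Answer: 3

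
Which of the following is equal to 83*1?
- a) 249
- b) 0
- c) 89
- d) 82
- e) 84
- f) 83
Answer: f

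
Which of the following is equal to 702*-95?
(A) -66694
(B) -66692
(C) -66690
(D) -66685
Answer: C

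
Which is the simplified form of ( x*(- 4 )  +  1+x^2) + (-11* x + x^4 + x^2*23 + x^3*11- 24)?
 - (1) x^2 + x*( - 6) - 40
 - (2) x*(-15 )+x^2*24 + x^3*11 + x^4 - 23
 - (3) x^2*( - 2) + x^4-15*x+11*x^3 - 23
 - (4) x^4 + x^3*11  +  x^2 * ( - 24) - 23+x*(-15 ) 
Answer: 2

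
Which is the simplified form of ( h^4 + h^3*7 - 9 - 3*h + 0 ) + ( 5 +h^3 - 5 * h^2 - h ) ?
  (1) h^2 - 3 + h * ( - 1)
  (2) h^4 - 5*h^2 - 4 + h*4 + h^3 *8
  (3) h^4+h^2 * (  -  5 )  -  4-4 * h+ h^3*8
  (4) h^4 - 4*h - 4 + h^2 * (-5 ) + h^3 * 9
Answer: 3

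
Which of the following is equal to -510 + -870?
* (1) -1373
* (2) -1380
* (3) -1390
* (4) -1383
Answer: 2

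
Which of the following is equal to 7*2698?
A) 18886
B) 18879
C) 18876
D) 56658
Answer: A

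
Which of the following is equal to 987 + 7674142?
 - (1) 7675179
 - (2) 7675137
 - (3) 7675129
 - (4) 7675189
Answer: 3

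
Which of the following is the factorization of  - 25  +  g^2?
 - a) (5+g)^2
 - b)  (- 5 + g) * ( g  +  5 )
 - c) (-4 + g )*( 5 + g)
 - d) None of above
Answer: b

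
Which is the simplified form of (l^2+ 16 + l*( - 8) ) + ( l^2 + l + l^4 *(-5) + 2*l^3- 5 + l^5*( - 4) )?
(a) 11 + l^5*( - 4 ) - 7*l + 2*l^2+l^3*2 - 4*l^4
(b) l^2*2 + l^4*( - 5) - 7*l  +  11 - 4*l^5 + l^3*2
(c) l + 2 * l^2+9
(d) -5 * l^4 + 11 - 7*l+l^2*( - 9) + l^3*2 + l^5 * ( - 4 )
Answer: b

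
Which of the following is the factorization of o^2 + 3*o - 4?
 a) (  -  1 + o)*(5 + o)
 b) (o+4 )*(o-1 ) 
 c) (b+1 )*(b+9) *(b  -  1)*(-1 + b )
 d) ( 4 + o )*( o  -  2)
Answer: b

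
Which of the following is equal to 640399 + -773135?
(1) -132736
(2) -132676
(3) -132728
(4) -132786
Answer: 1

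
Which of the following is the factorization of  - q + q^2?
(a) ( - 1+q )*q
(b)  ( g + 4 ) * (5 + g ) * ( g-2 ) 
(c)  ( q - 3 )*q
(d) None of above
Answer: a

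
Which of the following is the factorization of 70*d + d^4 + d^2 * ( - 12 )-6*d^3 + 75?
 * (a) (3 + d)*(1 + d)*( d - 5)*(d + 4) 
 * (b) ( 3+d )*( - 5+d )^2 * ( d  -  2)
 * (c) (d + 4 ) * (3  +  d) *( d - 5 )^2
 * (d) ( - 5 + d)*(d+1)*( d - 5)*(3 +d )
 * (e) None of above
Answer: d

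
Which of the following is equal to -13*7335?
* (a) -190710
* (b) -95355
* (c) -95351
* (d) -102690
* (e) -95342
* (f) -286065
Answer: b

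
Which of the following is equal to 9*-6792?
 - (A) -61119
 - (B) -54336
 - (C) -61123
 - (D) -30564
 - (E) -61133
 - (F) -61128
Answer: F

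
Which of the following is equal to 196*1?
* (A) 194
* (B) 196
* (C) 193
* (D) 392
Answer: B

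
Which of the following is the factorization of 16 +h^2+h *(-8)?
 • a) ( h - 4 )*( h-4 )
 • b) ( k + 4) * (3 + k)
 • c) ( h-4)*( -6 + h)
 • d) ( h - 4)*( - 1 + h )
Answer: a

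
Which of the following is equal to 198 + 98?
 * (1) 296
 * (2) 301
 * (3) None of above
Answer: 1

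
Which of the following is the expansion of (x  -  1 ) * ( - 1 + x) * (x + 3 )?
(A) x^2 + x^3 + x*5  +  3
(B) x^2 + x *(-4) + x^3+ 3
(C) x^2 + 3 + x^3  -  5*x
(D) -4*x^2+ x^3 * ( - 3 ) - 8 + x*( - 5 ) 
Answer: C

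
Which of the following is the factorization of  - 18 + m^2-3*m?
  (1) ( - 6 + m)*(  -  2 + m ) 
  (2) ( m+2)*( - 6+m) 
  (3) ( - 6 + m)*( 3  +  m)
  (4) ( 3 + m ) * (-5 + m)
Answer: 3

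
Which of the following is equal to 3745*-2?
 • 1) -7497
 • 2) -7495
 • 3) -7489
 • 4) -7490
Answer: 4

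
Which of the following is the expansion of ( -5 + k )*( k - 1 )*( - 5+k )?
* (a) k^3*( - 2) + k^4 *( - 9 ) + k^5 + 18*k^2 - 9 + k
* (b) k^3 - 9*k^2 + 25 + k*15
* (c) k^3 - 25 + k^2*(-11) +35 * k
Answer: c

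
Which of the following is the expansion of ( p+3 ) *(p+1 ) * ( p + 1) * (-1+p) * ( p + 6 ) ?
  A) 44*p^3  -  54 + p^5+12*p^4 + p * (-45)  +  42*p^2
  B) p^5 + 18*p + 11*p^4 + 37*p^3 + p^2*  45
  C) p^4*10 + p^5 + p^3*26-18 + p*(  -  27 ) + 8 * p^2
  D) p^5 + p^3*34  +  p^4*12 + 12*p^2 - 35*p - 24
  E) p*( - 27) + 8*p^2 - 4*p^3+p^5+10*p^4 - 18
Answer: C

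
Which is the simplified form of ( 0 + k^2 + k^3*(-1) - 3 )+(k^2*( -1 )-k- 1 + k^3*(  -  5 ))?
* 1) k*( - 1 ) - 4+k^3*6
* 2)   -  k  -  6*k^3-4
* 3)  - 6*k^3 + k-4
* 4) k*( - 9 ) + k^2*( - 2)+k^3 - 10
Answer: 2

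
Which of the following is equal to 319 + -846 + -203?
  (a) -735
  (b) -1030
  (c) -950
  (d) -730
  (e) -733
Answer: d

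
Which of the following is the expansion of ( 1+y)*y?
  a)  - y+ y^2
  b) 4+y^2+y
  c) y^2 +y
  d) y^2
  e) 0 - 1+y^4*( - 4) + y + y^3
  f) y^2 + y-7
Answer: c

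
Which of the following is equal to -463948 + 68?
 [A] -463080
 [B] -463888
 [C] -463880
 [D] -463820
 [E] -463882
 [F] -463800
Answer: C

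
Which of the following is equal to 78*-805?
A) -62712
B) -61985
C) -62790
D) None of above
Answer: C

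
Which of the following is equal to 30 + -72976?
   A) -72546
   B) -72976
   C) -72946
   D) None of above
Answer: C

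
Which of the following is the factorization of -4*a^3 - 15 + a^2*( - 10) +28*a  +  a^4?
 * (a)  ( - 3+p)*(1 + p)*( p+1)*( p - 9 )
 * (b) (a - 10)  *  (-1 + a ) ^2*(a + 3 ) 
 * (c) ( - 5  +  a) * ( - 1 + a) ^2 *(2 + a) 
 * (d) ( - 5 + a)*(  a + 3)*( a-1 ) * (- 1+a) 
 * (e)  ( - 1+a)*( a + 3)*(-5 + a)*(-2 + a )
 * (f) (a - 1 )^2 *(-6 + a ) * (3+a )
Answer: d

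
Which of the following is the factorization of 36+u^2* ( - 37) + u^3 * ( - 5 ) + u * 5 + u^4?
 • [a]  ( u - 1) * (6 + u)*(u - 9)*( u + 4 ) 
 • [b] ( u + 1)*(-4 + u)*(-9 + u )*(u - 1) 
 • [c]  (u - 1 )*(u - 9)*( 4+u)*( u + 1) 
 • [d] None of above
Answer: c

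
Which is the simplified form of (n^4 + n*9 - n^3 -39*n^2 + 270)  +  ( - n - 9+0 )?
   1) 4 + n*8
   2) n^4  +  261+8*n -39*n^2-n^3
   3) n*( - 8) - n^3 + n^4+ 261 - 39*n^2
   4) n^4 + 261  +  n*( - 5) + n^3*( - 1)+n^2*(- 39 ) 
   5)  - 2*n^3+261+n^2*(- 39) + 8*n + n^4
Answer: 2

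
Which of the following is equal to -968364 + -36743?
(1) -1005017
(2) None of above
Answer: 2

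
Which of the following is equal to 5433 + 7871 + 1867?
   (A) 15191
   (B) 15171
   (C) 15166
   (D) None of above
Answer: B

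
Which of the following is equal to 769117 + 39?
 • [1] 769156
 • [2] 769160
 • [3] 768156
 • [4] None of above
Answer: 1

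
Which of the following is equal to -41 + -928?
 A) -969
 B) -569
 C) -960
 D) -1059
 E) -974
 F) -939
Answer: A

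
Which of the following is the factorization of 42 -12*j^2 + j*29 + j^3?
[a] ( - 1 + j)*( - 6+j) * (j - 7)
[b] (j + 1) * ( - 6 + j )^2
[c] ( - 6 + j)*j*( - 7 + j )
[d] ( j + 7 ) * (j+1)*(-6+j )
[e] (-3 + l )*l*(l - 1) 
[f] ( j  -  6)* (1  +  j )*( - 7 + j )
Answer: f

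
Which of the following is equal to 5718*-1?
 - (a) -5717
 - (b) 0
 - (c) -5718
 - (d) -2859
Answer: c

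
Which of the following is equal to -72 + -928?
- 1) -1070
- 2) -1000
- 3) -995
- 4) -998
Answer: 2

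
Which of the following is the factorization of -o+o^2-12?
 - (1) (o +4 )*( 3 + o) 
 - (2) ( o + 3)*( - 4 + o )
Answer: 2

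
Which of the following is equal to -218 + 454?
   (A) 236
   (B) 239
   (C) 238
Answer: A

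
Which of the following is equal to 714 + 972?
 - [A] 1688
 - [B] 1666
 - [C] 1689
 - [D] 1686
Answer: D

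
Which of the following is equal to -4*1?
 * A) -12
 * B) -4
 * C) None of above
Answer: B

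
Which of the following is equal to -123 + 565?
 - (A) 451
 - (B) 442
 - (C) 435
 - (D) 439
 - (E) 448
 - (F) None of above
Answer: B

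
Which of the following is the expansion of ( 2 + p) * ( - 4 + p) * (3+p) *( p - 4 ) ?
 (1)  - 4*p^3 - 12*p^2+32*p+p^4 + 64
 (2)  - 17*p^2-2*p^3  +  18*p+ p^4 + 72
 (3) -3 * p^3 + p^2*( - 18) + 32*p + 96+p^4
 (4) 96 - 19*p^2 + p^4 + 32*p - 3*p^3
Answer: 3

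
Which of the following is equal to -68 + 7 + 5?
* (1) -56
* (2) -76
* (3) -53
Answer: 1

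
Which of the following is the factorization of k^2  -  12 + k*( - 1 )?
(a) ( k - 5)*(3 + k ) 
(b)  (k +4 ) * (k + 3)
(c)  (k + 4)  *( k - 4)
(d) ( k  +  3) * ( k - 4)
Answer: d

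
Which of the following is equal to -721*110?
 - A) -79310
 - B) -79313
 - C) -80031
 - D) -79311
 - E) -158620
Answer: A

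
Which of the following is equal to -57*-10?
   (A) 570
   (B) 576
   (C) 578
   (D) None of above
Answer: A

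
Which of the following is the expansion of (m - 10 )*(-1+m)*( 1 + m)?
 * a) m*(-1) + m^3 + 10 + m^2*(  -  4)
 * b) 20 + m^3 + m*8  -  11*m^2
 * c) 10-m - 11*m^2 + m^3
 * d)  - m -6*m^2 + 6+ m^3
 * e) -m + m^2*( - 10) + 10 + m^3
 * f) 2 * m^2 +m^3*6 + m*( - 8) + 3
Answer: e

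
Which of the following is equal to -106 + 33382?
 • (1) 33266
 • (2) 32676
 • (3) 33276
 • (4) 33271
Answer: 3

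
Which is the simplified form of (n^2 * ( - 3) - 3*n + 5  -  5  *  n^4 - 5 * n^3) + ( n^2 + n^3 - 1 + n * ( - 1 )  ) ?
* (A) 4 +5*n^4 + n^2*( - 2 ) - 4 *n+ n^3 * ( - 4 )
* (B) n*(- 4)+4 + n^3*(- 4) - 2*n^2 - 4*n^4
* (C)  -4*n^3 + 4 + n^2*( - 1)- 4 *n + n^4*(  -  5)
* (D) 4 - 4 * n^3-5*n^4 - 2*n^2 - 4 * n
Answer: D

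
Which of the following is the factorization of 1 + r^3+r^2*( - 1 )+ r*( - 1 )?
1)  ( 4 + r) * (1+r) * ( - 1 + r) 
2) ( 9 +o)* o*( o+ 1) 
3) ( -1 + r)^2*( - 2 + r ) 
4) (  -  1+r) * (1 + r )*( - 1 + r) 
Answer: 4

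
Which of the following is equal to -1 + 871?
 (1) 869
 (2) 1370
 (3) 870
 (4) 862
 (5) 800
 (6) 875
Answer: 3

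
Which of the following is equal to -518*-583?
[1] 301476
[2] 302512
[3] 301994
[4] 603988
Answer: 3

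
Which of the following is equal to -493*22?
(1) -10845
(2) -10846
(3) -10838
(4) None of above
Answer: 2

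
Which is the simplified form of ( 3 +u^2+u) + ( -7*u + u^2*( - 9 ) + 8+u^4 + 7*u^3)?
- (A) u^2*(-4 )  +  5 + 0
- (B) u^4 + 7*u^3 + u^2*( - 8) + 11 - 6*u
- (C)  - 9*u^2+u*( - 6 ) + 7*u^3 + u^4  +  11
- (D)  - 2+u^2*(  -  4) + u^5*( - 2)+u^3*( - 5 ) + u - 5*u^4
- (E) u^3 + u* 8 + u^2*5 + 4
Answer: B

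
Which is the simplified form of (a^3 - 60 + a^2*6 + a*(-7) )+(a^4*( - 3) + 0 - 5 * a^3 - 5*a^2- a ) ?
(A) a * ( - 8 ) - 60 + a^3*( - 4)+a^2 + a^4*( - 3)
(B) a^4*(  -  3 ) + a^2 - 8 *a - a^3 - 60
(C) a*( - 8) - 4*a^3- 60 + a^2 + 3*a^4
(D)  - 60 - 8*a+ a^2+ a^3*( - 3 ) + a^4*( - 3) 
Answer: A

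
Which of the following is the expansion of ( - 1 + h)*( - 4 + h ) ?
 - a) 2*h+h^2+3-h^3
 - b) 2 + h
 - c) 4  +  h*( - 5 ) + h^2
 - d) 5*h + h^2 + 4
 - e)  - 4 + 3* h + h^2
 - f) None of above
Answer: c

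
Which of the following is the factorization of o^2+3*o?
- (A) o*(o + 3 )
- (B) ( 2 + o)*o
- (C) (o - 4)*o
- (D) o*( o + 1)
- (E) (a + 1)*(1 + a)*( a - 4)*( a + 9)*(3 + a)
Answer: A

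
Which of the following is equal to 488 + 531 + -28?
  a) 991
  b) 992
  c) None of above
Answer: a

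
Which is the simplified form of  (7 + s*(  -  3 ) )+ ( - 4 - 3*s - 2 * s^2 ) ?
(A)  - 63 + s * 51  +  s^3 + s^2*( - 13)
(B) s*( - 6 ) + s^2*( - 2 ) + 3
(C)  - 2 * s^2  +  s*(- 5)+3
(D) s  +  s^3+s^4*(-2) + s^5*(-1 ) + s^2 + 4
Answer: B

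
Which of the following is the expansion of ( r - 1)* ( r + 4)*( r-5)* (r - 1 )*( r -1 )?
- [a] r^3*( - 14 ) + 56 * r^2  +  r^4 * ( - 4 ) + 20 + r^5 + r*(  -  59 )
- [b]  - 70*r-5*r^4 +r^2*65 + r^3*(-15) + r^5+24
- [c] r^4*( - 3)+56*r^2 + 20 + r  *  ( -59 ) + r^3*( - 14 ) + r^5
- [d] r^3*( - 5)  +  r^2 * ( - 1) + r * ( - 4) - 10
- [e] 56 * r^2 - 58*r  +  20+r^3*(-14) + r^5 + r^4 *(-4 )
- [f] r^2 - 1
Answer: a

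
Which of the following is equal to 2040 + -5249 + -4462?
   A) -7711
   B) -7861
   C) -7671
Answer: C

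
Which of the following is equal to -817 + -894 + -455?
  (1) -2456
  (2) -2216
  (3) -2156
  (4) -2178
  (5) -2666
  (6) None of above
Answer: 6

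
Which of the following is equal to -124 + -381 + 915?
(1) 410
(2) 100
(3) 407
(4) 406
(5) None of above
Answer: 1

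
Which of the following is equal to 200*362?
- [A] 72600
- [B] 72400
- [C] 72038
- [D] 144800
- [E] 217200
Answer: B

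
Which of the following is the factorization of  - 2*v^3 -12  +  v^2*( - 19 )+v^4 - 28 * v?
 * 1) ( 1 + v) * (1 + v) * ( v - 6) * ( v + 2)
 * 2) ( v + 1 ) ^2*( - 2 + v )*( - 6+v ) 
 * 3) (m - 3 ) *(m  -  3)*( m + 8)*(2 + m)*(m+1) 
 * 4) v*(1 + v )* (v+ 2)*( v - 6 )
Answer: 1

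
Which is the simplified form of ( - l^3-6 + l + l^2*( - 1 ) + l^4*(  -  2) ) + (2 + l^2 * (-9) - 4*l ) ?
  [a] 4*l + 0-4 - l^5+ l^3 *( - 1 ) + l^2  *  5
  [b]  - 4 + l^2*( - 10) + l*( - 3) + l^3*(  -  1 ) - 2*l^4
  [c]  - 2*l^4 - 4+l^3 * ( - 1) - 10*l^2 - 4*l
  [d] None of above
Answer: b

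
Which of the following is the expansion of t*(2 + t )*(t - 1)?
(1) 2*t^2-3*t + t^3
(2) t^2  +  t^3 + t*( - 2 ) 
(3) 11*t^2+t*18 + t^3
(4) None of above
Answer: 2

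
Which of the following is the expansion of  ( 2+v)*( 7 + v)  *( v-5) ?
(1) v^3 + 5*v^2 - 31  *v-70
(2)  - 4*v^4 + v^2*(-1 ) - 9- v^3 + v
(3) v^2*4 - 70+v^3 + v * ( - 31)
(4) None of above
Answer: 3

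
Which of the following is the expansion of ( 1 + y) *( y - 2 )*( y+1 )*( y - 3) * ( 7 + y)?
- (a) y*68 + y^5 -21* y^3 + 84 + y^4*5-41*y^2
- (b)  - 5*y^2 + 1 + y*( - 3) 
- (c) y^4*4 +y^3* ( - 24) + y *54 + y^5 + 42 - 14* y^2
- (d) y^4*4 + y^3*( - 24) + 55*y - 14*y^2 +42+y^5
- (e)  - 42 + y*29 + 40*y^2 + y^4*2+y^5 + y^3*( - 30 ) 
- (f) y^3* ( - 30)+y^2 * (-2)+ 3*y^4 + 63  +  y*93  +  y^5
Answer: d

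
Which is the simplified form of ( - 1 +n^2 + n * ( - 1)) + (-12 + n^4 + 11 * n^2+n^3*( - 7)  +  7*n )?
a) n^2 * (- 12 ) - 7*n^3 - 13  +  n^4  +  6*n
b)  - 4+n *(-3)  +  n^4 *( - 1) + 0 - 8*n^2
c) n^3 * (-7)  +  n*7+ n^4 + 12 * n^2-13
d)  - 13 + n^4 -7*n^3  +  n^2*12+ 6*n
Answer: d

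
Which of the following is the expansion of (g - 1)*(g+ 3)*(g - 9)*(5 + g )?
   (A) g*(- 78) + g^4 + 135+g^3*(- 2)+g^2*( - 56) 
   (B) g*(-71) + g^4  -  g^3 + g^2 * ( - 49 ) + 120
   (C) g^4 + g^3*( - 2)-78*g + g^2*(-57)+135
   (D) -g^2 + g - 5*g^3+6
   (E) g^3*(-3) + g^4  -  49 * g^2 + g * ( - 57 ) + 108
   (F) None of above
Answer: A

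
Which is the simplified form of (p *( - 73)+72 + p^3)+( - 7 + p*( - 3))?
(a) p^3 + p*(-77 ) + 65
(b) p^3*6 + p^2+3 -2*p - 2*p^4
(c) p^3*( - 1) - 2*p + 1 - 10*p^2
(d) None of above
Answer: d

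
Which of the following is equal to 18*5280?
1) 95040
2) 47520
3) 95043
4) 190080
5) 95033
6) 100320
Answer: 1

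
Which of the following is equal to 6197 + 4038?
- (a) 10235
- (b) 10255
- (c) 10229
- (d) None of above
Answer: a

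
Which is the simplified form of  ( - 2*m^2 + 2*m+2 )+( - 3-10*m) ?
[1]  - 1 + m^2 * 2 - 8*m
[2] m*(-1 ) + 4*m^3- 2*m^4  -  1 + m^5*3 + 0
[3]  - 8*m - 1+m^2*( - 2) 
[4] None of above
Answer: 3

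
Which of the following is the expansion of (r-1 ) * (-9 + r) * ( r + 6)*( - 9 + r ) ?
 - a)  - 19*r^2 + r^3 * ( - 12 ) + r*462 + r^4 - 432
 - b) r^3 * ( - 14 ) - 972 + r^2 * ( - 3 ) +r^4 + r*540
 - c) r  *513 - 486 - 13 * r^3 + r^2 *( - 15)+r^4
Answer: c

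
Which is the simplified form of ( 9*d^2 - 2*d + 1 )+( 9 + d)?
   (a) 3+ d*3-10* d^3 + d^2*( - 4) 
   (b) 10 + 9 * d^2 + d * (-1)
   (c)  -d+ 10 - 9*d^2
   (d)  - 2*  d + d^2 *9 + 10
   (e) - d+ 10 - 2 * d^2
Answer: b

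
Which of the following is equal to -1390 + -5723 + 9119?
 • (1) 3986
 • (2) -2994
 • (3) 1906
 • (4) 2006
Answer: 4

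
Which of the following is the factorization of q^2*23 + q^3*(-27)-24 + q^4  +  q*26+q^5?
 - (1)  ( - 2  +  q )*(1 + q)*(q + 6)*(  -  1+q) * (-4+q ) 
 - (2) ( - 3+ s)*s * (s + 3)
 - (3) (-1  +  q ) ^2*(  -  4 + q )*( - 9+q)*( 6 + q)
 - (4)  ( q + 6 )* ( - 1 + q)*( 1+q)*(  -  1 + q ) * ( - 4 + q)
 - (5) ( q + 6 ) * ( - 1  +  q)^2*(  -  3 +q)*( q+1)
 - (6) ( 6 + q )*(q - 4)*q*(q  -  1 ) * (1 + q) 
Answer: 4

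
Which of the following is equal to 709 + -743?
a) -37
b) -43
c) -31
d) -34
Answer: d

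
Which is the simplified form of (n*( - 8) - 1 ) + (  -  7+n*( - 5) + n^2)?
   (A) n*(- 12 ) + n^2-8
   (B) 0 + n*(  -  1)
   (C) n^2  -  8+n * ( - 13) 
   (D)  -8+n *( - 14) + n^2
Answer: C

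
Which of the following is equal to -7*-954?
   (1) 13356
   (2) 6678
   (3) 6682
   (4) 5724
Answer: 2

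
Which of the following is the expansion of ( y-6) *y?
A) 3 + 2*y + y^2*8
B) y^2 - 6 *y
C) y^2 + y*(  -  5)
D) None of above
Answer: B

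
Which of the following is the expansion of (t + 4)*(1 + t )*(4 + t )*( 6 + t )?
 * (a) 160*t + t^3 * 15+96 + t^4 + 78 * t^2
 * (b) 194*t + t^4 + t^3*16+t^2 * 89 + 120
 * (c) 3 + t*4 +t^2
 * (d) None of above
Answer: a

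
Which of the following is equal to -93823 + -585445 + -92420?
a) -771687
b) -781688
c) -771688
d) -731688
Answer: c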